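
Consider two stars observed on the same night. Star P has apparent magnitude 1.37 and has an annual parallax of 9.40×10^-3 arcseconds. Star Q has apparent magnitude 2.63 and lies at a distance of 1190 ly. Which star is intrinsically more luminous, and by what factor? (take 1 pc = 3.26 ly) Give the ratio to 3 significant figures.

Star P: d = 1/p = 1/9.40×10^-3″ = 106.4 pc
Star P: M = m − 5 log₁₀ d + 5 = 1.37 − 5·2.0269 + 5 = -3.764
Star Q: d = 1190 ly / 3.26 = 365.0 pc
Star Q: M = m − 5 log₁₀ d + 5 = 2.63 − 5·2.5623 + 5 = -5.182
ΔM = M_P − M_Q = -3.764 − (-5.182) = 1.417; smaller M is more luminous → Star Q.
L ratio = 10^(0.4 |ΔM|) = 10^0.567 = 3.689

Star Q is more luminous, by a factor of 3.69.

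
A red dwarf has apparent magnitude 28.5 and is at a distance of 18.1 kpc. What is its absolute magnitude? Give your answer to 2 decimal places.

M ≈ 12.21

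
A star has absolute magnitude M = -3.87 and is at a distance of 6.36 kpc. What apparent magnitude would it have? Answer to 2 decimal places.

d = 6.36 kpc = 6360 pc
m = M + 5 log₁₀ d − 5 = -3.87 + 5·3.8035 − 5 = 10.147

m ≈ 10.15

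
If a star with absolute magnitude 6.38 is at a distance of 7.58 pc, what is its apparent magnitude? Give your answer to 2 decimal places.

m ≈ 5.78

m = M + 5 log₁₀ d − 5 = 6.38 + 5·0.8797 − 5 = 5.778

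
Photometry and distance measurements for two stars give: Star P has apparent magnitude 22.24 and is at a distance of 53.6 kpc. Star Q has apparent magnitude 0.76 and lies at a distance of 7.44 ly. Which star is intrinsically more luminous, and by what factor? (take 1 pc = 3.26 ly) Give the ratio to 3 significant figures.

Star P is more luminous, by a factor of 1.41.

Star P: d = 53.6 kpc = 53600 pc
Star P: M = m − 5 log₁₀ d + 5 = 22.24 − 5·4.7292 + 5 = 3.594
Star Q: d = 7.44 ly / 3.26 = 2.282 pc
Star Q: M = m − 5 log₁₀ d + 5 = 0.76 − 5·0.3584 + 5 = 3.968
ΔM = M_P − M_Q = 3.594 − (3.968) = -0.374; smaller M is more luminous → Star P.
L ratio = 10^(0.4 |ΔM|) = 10^0.150 = 1.411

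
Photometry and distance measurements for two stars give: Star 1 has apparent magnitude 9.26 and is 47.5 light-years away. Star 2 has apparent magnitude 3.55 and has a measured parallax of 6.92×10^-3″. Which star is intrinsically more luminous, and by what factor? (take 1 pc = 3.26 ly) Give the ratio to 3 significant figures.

Star 1: d = 47.5 ly / 3.26 = 14.57 pc
Star 1: M = m − 5 log₁₀ d + 5 = 9.26 − 5·1.1635 + 5 = 8.443
Star 2: d = 1/p = 1/6.92×10^-3″ = 144.5 pc
Star 2: M = m − 5 log₁₀ d + 5 = 3.55 − 5·2.1599 + 5 = -2.249
ΔM = M_1 − M_2 = 8.443 − (-2.249) = 10.692; smaller M is more luminous → Star 2.
L ratio = 10^(0.4 |ΔM|) = 10^4.277 = 18920

Star 2 is more luminous, by a factor of 18900.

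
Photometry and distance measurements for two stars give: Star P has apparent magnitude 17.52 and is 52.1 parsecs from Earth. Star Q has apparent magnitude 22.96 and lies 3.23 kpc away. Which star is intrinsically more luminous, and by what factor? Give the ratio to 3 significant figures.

Star P: M = m − 5 log₁₀ d + 5 = 17.52 − 5·1.7168 + 5 = 13.936
Star Q: d = 3.23 kpc = 3230 pc
Star Q: M = m − 5 log₁₀ d + 5 = 22.96 − 5·3.5092 + 5 = 10.414
ΔM = M_P − M_Q = 13.936 − (10.414) = 3.522; smaller M is more luminous → Star Q.
L ratio = 10^(0.4 |ΔM|) = 10^1.409 = 25.63

Star Q is more luminous, by a factor of 25.6.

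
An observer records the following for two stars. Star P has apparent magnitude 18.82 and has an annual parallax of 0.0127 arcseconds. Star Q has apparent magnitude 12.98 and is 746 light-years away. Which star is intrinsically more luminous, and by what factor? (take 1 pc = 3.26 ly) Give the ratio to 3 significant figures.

Star P: d = 1/p = 1/0.0127″ = 78.74 pc
Star P: M = m − 5 log₁₀ d + 5 = 18.82 − 5·1.8962 + 5 = 14.339
Star Q: d = 746 ly / 3.26 = 228.8 pc
Star Q: M = m − 5 log₁₀ d + 5 = 12.98 − 5·2.3595 + 5 = 6.182
ΔM = M_P − M_Q = 14.339 − (6.182) = 8.157; smaller M is more luminous → Star Q.
L ratio = 10^(0.4 |ΔM|) = 10^3.263 = 1831

Star Q is more luminous, by a factor of 1830.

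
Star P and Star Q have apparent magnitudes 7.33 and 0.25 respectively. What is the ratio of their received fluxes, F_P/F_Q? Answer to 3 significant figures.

F_P/F_Q ≈ 1.47×10^-3

Magnitude difference = 7.08
Flux ratio = 10^(−0.4 Δm) = 10^(−0.4 × 7.08) = 10^-2.832 = 1.472×10^-3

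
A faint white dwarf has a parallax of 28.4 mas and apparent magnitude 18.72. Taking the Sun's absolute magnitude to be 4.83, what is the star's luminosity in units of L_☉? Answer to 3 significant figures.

d = 1/p = 1000/28.4 mas = 35.21 pc
M = m − 5 log₁₀ d + 5 = 18.72 − 5·1.5467 + 5 = 15.987
M − M_☉ = 15.987 − 4.83 = 11.157
L/L_☉ = 10^(−0.4 × 11.157) = 3.446×10^-5

L/L_☉ ≈ 3.45×10^-5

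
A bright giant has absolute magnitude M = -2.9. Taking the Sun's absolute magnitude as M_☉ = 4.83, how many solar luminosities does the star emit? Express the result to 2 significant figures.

M − M_☉ = -2.9 − 4.83 = -7.730
L/L_☉ = 10^(−0.4 (M − M_☉)) = 10^3.092 = 1236

L/L_☉ ≈ 1200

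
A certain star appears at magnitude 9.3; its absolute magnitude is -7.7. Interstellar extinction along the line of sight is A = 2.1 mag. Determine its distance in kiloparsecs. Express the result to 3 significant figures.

d ≈ 9.55 kpc

m − M = 5 log₁₀(d/10 pc) + A  ⇒  9.3 − (-7.7) − 2.1 = 5 log₁₀(d/10)
14.900 = 5 log₁₀(d/10)
log₁₀ d = (m − M − A)/5 + 1 = 3.9800
d = 10^3.9800 = 9550 pc
= 9.550 kpc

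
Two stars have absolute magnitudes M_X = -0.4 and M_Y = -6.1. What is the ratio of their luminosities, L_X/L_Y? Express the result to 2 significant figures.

L_X/L_Y ≈ 5.2×10^-3

ΔM = M_X − M_Y = 5.7
L_X/L_Y = 10^(−0.4 ΔM) = 10^-2.280 = 5.248×10^-3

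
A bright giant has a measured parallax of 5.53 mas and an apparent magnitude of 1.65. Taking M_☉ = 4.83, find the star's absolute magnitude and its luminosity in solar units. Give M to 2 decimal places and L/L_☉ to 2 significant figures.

M ≈ -4.64; L/L_☉ ≈ 6100

d = 1/p = 1000/5.53 mas = 180.8 pc
M = m − 5 log₁₀ d + 5 = 1.65 − 5·2.2573 + 5 = -4.636
M − M_☉ = -4.636 − 4.83 = -9.466
L/L_☉ = 10^(−0.4 × -9.466) = 6117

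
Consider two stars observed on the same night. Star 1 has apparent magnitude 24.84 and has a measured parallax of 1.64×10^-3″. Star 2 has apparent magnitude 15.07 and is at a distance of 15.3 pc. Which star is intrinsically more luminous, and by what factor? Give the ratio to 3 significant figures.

Star 2 is more luminous, by a factor of 5.09.

Star 1: d = 1/p = 1/1.64×10^-3″ = 609.8 pc
Star 1: M = m − 5 log₁₀ d + 5 = 24.84 − 5·2.7852 + 5 = 15.914
Star 2: M = m − 5 log₁₀ d + 5 = 15.07 − 5·1.1847 + 5 = 14.147
ΔM = M_1 − M_2 = 15.914 − (14.147) = 1.768; smaller M is more luminous → Star 2.
L ratio = 10^(0.4 |ΔM|) = 10^0.707 = 5.094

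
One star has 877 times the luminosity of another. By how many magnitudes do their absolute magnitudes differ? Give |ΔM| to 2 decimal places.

Pogson: ΔM = −2.5 log₁₀(ratio) = −2.5 log₁₀(877) = −2.5 × 2.9430 = -7.357

|ΔM| ≈ 7.36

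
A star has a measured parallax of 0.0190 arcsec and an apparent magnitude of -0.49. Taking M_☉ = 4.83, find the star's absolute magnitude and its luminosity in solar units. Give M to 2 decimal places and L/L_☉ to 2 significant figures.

M ≈ -4.10; L/L_☉ ≈ 3700

d = 1/p = 1/0.0190″ = 52.63 pc
M = m − 5 log₁₀ d + 5 = -0.49 − 5·1.7212 + 5 = -4.096
M − M_☉ = -4.096 − 4.83 = -8.926
L/L_☉ = 10^(−0.4 × -8.926) = 3720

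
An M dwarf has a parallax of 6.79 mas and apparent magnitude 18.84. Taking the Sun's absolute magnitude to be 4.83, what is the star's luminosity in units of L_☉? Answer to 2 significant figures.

L/L_☉ ≈ 5.4×10^-4

d = 1/p = 1000/6.79 mas = 147.3 pc
M = m − 5 log₁₀ d + 5 = 18.84 − 5·2.1681 + 5 = 12.999
M − M_☉ = 12.999 − 4.83 = 8.169
L/L_☉ = 10^(−0.4 × 8.169) = 5.398×10^-4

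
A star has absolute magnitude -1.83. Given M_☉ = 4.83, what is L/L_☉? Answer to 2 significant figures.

L/L_☉ ≈ 460

M − M_☉ = -1.83 − 4.83 = -6.660
L/L_☉ = 10^(−0.4 (M − M_☉)) = 10^2.664 = 461.3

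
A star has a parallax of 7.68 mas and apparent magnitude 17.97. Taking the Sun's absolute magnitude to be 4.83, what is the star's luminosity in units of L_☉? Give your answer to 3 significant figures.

L/L_☉ ≈ 9.40×10^-4

d = 1/p = 1000/7.68 mas = 130.2 pc
M = m − 5 log₁₀ d + 5 = 17.97 − 5·2.1146 + 5 = 12.397
M − M_☉ = 12.397 − 4.83 = 7.567
L/L_☉ = 10^(−0.4 × 7.567) = 9.403×10^-4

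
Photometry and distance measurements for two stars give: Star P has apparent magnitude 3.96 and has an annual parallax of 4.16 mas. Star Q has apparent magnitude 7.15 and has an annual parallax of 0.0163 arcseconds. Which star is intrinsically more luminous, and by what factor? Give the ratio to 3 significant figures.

Star P: p = 4.16 mas = 4.16×10^-3″ → d = 1/p = 240.4 pc
Star P: M = m − 5 log₁₀ d + 5 = 3.96 − 5·2.3809 + 5 = -2.945
Star Q: d = 1/p = 1/0.0163″ = 61.35 pc
Star Q: M = m − 5 log₁₀ d + 5 = 7.15 − 5·1.7878 + 5 = 3.211
ΔM = M_P − M_Q = -2.945 − (3.211) = -6.155; smaller M is more luminous → Star P.
L ratio = 10^(0.4 |ΔM|) = 10^2.462 = 289.9

Star P is more luminous, by a factor of 290.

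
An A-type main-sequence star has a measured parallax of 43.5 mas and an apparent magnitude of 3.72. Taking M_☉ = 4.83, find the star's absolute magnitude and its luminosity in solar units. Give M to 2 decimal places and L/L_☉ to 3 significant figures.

d = 1/p = 1000/43.5 mas = 22.99 pc
M = m − 5 log₁₀ d + 5 = 3.72 − 5·1.3615 + 5 = 1.912
M − M_☉ = 1.912 − 4.83 = -2.918
L/L_☉ = 10^(−0.4 × -2.918) = 14.69

M ≈ 1.91; L/L_☉ ≈ 14.7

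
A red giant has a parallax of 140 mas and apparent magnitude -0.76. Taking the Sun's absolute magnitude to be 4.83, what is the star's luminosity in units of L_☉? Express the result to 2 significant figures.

L/L_☉ ≈ 88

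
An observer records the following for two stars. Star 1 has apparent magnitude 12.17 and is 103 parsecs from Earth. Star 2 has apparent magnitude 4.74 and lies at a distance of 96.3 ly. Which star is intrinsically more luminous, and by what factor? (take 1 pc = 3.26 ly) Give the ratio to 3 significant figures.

Star 2 is more luminous, by a factor of 77.1.

Star 1: M = m − 5 log₁₀ d + 5 = 12.17 − 5·2.0128 + 5 = 7.106
Star 2: d = 96.3 ly / 3.26 = 29.54 pc
Star 2: M = m − 5 log₁₀ d + 5 = 4.74 − 5·1.4704 + 5 = 2.388
ΔM = M_1 − M_2 = 7.106 − (2.388) = 4.718; smaller M is more luminous → Star 2.
L ratio = 10^(0.4 |ΔM|) = 10^1.887 = 77.12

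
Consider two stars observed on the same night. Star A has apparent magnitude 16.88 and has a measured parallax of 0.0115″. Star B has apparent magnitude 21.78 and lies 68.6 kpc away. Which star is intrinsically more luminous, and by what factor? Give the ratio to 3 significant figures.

Star B is more luminous, by a factor of 6820.

Star A: d = 1/p = 1/0.0115″ = 86.96 pc
Star A: M = m − 5 log₁₀ d + 5 = 16.88 − 5·1.9393 + 5 = 12.183
Star B: d = 68.6 kpc = 68600 pc
Star B: M = m − 5 log₁₀ d + 5 = 21.78 − 5·4.8363 + 5 = 2.598
ΔM = M_A − M_B = 12.183 − (2.598) = 9.585; smaller M is more luminous → Star B.
L ratio = 10^(0.4 |ΔM|) = 10^3.834 = 6824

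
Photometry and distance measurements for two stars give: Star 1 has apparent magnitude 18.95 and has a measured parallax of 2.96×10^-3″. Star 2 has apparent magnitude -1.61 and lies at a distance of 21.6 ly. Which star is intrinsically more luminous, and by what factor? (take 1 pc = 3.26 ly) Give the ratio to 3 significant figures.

Star 2 is more luminous, by a factor of 64400.

Star 1: d = 1/p = 1/2.96×10^-3″ = 337.8 pc
Star 1: M = m − 5 log₁₀ d + 5 = 18.95 − 5·2.5287 + 5 = 11.306
Star 2: d = 21.6 ly / 3.26 = 6.626 pc
Star 2: M = m − 5 log₁₀ d + 5 = -1.61 − 5·0.8212 + 5 = -0.716
ΔM = M_1 − M_2 = 11.306 − (-0.716) = 12.023; smaller M is more luminous → Star 2.
L ratio = 10^(0.4 |ΔM|) = 10^4.809 = 64430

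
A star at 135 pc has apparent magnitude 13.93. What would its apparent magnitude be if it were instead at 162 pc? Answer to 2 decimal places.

m ≈ 14.33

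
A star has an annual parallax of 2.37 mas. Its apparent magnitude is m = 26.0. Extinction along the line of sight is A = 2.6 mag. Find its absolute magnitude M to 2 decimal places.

p = 2.37 mas = 2.37×10^-3″ → d = 1/p = 421.9 pc
5 log₁₀(d/10 pc) = 5 log₁₀(421.9) − 5 = 8.126
M = m − 5 log₁₀(d/10) − A = 26.0 − 8.126 − 2.6 = 15.274

M ≈ 15.27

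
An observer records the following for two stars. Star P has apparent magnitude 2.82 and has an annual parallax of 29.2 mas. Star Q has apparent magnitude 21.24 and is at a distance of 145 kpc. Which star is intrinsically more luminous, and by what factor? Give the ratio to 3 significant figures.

Star P is more luminous, by a factor of 1.30.

Star P: p = 29.2 mas = 0.0292″ → d = 1/p = 34.25 pc
Star P: M = m − 5 log₁₀ d + 5 = 2.82 − 5·1.5346 + 5 = 0.147
Star Q: d = 145 kpc = 145000 pc
Star Q: M = m − 5 log₁₀ d + 5 = 21.24 − 5·5.1614 + 5 = 0.433
ΔM = M_P − M_Q = 0.147 − (0.433) = -0.286; smaller M is more luminous → Star P.
L ratio = 10^(0.4 |ΔM|) = 10^0.114 = 1.302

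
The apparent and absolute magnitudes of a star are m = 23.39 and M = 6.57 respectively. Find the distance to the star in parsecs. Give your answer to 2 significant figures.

Distance modulus: m − M = 23.39 − (6.57) = 16.820
m − M = 5 log₁₀ d − 5
log₁₀ d = (m − M)/5 + 1 = 4.3640
d = 10^4.3640 = 23120 pc

d ≈ 23000 pc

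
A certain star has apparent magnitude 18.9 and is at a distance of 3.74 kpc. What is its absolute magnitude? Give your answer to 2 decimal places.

M ≈ 6.04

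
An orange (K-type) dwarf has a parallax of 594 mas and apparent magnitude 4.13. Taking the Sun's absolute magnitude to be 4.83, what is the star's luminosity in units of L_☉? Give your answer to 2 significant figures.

d = 1/p = 1000/594 mas = 1.684 pc
M = m − 5 log₁₀ d + 5 = 4.13 − 5·0.2262 + 5 = 7.999
M − M_☉ = 7.999 − 4.83 = 3.169
L/L_☉ = 10^(−0.4 × 3.169) = 0.05400

L/L_☉ ≈ 0.054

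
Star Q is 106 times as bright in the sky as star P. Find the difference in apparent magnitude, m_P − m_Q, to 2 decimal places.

m_P − m_Q ≈ 5.06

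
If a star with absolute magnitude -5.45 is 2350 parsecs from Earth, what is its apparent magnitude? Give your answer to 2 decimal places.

m = M + 5 log₁₀ d − 5 = -5.45 + 5·3.3711 − 5 = 6.405

m ≈ 6.41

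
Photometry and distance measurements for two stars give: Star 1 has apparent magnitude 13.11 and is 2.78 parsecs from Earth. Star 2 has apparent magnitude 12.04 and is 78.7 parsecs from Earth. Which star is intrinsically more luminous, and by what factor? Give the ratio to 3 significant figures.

Star 1: M = m − 5 log₁₀ d + 5 = 13.11 − 5·0.4440 + 5 = 15.890
Star 2: M = m − 5 log₁₀ d + 5 = 12.04 − 5·1.8960 + 5 = 7.560
ΔM = M_1 − M_2 = 15.890 − (7.560) = 8.330; smaller M is more luminous → Star 2.
L ratio = 10^(0.4 |ΔM|) = 10^3.332 = 2147

Star 2 is more luminous, by a factor of 2150.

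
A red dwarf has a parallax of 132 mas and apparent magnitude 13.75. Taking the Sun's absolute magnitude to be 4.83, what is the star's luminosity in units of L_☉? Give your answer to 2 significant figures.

d = 1/p = 1000/132 mas = 7.576 pc
M = m − 5 log₁₀ d + 5 = 13.75 − 5·0.8794 + 5 = 14.353
M − M_☉ = 14.353 − 4.83 = 9.523
L/L_☉ = 10^(−0.4 × 9.523) = 1.552×10^-4

L/L_☉ ≈ 1.6×10^-4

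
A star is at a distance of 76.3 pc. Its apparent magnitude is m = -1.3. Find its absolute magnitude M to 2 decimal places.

5 log₁₀(d/10 pc) = 5 log₁₀(76.30) − 5 = 4.413
M = m − 5 log₁₀(d/10) = -1.3 − 4.413 = -5.713

M ≈ -5.71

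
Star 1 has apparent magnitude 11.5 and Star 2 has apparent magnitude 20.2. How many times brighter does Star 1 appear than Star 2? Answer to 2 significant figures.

3000

Magnitude difference = -8.7
Flux ratio = 10^(−0.4 Δm) = 10^(−0.4 × -8.7) = 10^3.480 = 3020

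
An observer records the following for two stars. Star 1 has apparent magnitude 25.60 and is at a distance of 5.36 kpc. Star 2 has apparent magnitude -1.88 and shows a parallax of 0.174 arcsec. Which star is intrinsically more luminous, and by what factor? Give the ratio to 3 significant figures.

Star 1: d = 5.36 kpc = 5360 pc
Star 1: M = m − 5 log₁₀ d + 5 = 25.60 − 5·3.7292 + 5 = 11.954
Star 2: d = 1/p = 1/0.174″ = 5.747 pc
Star 2: M = m − 5 log₁₀ d + 5 = -1.88 − 5·0.7595 + 5 = -0.677
ΔM = M_1 − M_2 = 11.954 − (-0.677) = 12.631; smaller M is more luminous → Star 2.
L ratio = 10^(0.4 |ΔM|) = 10^5.053 = 112900

Star 2 is more luminous, by a factor of 113000.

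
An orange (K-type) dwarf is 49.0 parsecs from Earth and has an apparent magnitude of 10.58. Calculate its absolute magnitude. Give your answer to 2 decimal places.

5 log₁₀(d/10 pc) = 5 log₁₀(49.00) − 5 = 3.451
M = m − 5 log₁₀(d/10) = 10.58 − 3.451 = 7.129

M ≈ 7.13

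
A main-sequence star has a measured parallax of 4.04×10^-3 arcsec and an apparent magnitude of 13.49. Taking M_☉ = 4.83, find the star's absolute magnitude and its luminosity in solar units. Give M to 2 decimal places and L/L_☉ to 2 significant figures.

d = 1/p = 1/4.04×10^-3″ = 247.5 pc
M = m − 5 log₁₀ d + 5 = 13.49 − 5·2.3936 + 5 = 6.522
M − M_☉ = 6.522 − 4.83 = 1.692
L/L_☉ = 10^(−0.4 × 1.692) = 0.2105

M ≈ 6.52; L/L_☉ ≈ 0.21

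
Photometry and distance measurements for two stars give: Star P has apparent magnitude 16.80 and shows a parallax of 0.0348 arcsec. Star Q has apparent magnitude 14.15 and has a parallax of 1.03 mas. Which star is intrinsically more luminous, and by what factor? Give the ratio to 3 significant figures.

Star P: d = 1/p = 1/0.0348″ = 28.74 pc
Star P: M = m − 5 log₁₀ d + 5 = 16.80 − 5·1.4584 + 5 = 14.508
Star Q: p = 1.03 mas = 1.03×10^-3″ → d = 1/p = 970.9 pc
Star Q: M = m − 5 log₁₀ d + 5 = 14.15 − 5·2.9872 + 5 = 4.214
ΔM = M_P − M_Q = 14.508 − (4.214) = 10.294; smaller M is more luminous → Star Q.
L ratio = 10^(0.4 |ΔM|) = 10^4.117 = 13110

Star Q is more luminous, by a factor of 13100.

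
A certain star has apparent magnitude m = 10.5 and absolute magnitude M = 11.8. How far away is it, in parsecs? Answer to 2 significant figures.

d ≈ 5.5 pc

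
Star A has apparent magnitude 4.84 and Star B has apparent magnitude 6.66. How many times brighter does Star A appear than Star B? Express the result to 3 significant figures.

Δm = 4.84 − (6.66) = -1.82
Flux ratio = 10^(−0.4 Δm) = 10^(−0.4 × -1.82) = 10^0.728 = 5.346

5.35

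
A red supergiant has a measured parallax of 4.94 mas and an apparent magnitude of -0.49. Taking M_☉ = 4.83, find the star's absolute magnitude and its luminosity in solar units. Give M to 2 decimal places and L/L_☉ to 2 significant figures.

d = 1/p = 1000/4.94 mas = 202.4 pc
M = m − 5 log₁₀ d + 5 = -0.49 − 5·2.3063 + 5 = -7.021
M − M_☉ = -7.021 − 4.83 = -11.851
L/L_☉ = 10^(−0.4 × -11.851) = 55020

M ≈ -7.02; L/L_☉ ≈ 55000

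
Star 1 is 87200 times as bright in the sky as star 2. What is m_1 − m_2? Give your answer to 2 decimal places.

m_1 − m_2 ≈ -12.35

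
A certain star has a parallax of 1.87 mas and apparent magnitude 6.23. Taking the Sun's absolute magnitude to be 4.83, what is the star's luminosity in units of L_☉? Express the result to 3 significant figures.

L/L_☉ ≈ 788

d = 1/p = 1000/1.87 mas = 534.8 pc
M = m − 5 log₁₀ d + 5 = 6.23 − 5·2.7282 + 5 = -2.411
M − M_☉ = -2.411 − 4.83 = -7.241
L/L_☉ = 10^(−0.4 × -7.241) = 787.6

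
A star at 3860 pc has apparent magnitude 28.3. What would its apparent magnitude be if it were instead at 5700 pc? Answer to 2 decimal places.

m ≈ 29.15

Flux ∝ 1/d², so Δm = 5 log₁₀(d₂/d₁) = 5 log₁₀(5700/3860) = 0.846
m₂ = m₁ + Δm = 28.3 + (0.846) = 29.146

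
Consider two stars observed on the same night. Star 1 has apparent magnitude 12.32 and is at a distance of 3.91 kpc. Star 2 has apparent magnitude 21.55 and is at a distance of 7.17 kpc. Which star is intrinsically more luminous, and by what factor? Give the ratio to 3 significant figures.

Star 1 is more luminous, by a factor of 1460.

Star 1: d = 3.91 kpc = 3910 pc
Star 1: M = m − 5 log₁₀ d + 5 = 12.32 − 5·3.5922 + 5 = -0.641
Star 2: d = 7.17 kpc = 7170 pc
Star 2: M = m − 5 log₁₀ d + 5 = 21.55 − 5·3.8555 + 5 = 7.272
ΔM = M_1 − M_2 = -0.641 − (7.272) = -7.913; smaller M is more luminous → Star 1.
L ratio = 10^(0.4 |ΔM|) = 10^3.165 = 1463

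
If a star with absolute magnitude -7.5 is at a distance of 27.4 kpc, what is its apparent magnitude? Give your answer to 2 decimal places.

m ≈ 9.69

d = 27.4 kpc = 27400 pc
m = M + 5 log₁₀ d − 5 = -7.5 + 5·4.4378 − 5 = 9.689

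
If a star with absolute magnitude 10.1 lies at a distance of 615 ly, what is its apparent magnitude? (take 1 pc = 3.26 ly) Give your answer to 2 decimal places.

m ≈ 16.48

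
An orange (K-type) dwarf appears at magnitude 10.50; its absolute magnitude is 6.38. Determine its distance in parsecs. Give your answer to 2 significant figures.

d ≈ 67 pc

Distance modulus: m − M = 10.50 − (6.38) = 4.120
m − M = 5 log₁₀ d − 5
log₁₀ d = (m − M)/5 + 1 = 1.8240
d = 10^1.8240 = 66.68 pc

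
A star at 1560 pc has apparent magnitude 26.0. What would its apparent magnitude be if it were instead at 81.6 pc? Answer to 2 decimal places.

Flux ∝ 1/d², so Δm = 5 log₁₀(d₂/d₁) = 5 log₁₀(81.6/1560) = -6.407
m₂ = m₁ + Δm = 26.0 + (-6.407) = 19.593

m ≈ 19.59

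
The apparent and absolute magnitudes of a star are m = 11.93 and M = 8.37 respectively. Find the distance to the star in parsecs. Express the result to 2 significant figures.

d ≈ 52 pc

Distance modulus: m − M = 11.93 − (8.37) = 3.560
m − M = 5 log₁₀ d − 5
log₁₀ d = (m − M)/5 + 1 = 1.7120
d = 10^1.7120 = 51.52 pc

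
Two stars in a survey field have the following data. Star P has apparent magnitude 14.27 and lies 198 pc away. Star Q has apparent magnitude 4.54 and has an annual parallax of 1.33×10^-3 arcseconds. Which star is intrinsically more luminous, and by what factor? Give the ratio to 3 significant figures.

Star P: M = m − 5 log₁₀ d + 5 = 14.27 − 5·2.2967 + 5 = 7.787
Star Q: d = 1/p = 1/1.33×10^-3″ = 751.9 pc
Star Q: M = m − 5 log₁₀ d + 5 = 4.54 − 5·2.8761 + 5 = -4.841
ΔM = M_P − M_Q = 7.787 − (-4.841) = 12.627; smaller M is more luminous → Star Q.
L ratio = 10^(0.4 |ΔM|) = 10^5.051 = 112500

Star Q is more luminous, by a factor of 112000.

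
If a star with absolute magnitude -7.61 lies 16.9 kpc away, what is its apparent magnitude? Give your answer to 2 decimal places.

d = 16.9 kpc = 16900 pc
m = M + 5 log₁₀ d − 5 = -7.61 + 5·4.2279 − 5 = 8.529

m ≈ 8.53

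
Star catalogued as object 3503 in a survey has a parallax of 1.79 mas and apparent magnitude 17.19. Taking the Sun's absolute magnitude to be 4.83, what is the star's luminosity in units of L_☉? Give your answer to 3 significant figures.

L/L_☉ ≈ 0.0355

d = 1/p = 1000/1.79 mas = 558.7 pc
M = m − 5 log₁₀ d + 5 = 17.19 − 5·2.7471 + 5 = 8.454
M − M_☉ = 8.454 − 4.83 = 3.624
L/L_☉ = 10^(−0.4 × 3.624) = 0.03551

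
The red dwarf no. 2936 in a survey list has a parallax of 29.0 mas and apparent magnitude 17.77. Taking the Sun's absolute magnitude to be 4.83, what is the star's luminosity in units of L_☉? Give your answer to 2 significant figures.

L/L_☉ ≈ 7.9×10^-5

d = 1/p = 1000/29.0 mas = 34.48 pc
M = m − 5 log₁₀ d + 5 = 17.77 − 5·1.5376 + 5 = 15.082
M − M_☉ = 15.082 − 4.83 = 10.252
L/L_☉ = 10^(−0.4 × 10.252) = 7.929×10^-5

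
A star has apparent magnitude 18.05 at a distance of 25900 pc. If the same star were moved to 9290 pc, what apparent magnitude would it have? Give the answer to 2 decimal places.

Flux ∝ 1/d², so Δm = 5 log₁₀(d₂/d₁) = 5 log₁₀(9290/25900) = -2.226
m₂ = m₁ + Δm = 18.05 + (-2.226) = 15.824

m ≈ 15.82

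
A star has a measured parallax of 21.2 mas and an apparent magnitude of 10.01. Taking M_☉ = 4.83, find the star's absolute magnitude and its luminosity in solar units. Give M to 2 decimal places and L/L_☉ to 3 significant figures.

M ≈ 6.64; L/L_☉ ≈ 0.189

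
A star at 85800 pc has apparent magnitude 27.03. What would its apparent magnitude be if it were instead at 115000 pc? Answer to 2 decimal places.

m ≈ 27.67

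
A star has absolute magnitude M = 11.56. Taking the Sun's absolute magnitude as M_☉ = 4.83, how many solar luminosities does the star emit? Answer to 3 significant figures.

M − M_☉ = 11.56 − 4.83 = 6.730
L/L_☉ = 10^(−0.4 (M − M_☉)) = 10^-2.692 = 2.032×10^-3

L/L_☉ ≈ 2.03×10^-3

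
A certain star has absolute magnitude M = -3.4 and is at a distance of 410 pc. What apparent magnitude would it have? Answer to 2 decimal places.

m = M + 5 log₁₀ d − 5 = -3.4 + 5·2.6128 − 5 = 4.664

m ≈ 4.66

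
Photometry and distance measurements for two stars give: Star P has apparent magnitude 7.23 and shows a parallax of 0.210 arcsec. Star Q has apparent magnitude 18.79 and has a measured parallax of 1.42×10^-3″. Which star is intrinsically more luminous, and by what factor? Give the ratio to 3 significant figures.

Star P: d = 1/p = 1/0.210″ = 4.762 pc
Star P: M = m − 5 log₁₀ d + 5 = 7.23 − 5·0.6778 + 5 = 8.841
Star Q: d = 1/p = 1/1.42×10^-3″ = 704.2 pc
Star Q: M = m − 5 log₁₀ d + 5 = 18.79 − 5·2.8477 + 5 = 9.551
ΔM = M_P − M_Q = 8.841 − (9.551) = -0.710; smaller M is more luminous → Star P.
L ratio = 10^(0.4 |ΔM|) = 10^0.284 = 1.924

Star P is more luminous, by a factor of 1.92.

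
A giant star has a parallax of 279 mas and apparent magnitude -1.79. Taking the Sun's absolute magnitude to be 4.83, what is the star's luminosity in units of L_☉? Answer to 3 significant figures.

d = 1/p = 1000/279 mas = 3.584 pc
M = m − 5 log₁₀ d + 5 = -1.79 − 5·0.5544 + 5 = 0.438
M − M_☉ = 0.438 − 4.83 = -4.392
L/L_☉ = 10^(−0.4 × -4.392) = 57.12

L/L_☉ ≈ 57.1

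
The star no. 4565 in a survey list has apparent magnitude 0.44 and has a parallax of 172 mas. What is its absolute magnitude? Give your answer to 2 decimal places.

M ≈ 1.62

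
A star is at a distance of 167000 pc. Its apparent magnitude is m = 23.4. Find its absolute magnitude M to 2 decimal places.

M ≈ 2.29

5 log₁₀(d/10 pc) = 5 log₁₀(167000) − 5 = 21.114
M = m − 5 log₁₀(d/10) = 23.4 − 21.114 = 2.286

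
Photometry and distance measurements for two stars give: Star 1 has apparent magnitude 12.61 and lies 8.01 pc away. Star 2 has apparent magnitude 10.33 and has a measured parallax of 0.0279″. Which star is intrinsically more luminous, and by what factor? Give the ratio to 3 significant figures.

Star 2 is more luminous, by a factor of 164.

Star 1: M = m − 5 log₁₀ d + 5 = 12.61 − 5·0.9036 + 5 = 13.092
Star 2: d = 1/p = 1/0.0279″ = 35.84 pc
Star 2: M = m − 5 log₁₀ d + 5 = 10.33 − 5·1.5544 + 5 = 7.558
ΔM = M_1 − M_2 = 13.092 − (7.558) = 5.534; smaller M is more luminous → Star 2.
L ratio = 10^(0.4 |ΔM|) = 10^2.214 = 163.5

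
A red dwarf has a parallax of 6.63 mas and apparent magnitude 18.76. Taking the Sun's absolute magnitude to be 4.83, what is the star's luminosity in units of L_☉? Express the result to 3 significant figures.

L/L_☉ ≈ 6.09×10^-4

d = 1/p = 1000/6.63 mas = 150.8 pc
M = m − 5 log₁₀ d + 5 = 18.76 − 5·2.1785 + 5 = 12.868
M − M_☉ = 12.868 − 4.83 = 8.038
L/L_☉ = 10^(−0.4 × 8.038) = 6.095×10^-4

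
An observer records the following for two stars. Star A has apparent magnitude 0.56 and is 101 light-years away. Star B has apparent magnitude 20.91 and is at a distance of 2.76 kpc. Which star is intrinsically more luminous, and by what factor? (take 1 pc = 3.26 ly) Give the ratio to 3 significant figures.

Star A is more luminous, by a factor of 17400.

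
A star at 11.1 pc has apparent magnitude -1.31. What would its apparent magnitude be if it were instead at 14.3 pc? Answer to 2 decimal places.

m ≈ -0.76

Flux ∝ 1/d², so Δm = 5 log₁₀(d₂/d₁) = 5 log₁₀(14.3/11.1) = 0.550
m₂ = m₁ + Δm = -1.31 + (0.550) = -0.760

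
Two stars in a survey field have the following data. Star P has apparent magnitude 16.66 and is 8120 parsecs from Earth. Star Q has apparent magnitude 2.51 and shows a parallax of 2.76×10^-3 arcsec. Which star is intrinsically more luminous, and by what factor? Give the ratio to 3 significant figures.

Star Q is more luminous, by a factor of 910.

Star P: M = m − 5 log₁₀ d + 5 = 16.66 − 5·3.9096 + 5 = 2.112
Star Q: d = 1/p = 1/2.76×10^-3″ = 362.3 pc
Star Q: M = m − 5 log₁₀ d + 5 = 2.51 − 5·2.5591 + 5 = -5.285
ΔM = M_P − M_Q = 2.112 − (-5.285) = 7.398; smaller M is more luminous → Star Q.
L ratio = 10^(0.4 |ΔM|) = 10^2.959 = 910.1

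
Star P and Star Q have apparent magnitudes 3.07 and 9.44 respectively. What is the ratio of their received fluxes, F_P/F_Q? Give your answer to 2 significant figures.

F_P/F_Q ≈ 350

Magnitude difference = -6.37
Flux ratio = 10^(−0.4 Δm) = 10^(−0.4 × -6.37) = 10^2.548 = 353.2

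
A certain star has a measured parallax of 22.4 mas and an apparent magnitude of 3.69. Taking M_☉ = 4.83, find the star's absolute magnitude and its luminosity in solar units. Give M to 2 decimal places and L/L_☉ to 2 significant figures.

d = 1/p = 1000/22.4 mas = 44.64 pc
M = m − 5 log₁₀ d + 5 = 3.69 − 5·1.6498 + 5 = 0.441
M − M_☉ = 0.441 − 4.83 = -4.389
L/L_☉ = 10^(−0.4 × -4.389) = 56.95

M ≈ 0.44; L/L_☉ ≈ 57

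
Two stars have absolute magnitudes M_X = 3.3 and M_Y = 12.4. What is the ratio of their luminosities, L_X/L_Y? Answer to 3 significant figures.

ΔM = M_X − M_Y = -9.1
L_X/L_Y = 10^(−0.4 ΔM) = 10^3.640 = 4365

L_X/L_Y ≈ 4370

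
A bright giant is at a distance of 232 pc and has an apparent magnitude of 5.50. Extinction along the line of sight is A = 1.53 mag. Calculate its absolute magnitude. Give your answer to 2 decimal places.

M ≈ -2.86

5 log₁₀(d/10 pc) = 5 log₁₀(232.0) − 5 = 6.827
M = m − 5 log₁₀(d/10) − A = 5.50 − 6.827 − 1.53 = -2.857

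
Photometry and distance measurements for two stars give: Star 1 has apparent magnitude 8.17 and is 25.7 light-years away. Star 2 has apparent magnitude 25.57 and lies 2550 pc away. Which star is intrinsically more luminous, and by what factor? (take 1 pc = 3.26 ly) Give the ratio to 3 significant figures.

Star 1 is more luminous, by a factor of 87.2.

Star 1: d = 25.7 ly / 3.26 = 7.883 pc
Star 1: M = m − 5 log₁₀ d + 5 = 8.17 − 5·0.8967 + 5 = 8.686
Star 2: M = m − 5 log₁₀ d + 5 = 25.57 − 5·3.4065 + 5 = 13.537
ΔM = M_1 − M_2 = 8.686 − (13.537) = -4.851; smaller M is more luminous → Star 1.
L ratio = 10^(0.4 |ΔM|) = 10^1.940 = 87.17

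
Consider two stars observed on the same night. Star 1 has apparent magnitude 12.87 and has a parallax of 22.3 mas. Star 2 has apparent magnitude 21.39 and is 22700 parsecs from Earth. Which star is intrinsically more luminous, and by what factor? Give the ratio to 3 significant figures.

Star 2 is more luminous, by a factor of 100.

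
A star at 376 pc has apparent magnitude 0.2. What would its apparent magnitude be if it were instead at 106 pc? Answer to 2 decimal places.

m ≈ -2.55

Flux ∝ 1/d², so Δm = 5 log₁₀(d₂/d₁) = 5 log₁₀(106/376) = -2.749
m₂ = m₁ + Δm = 0.2 + (-2.749) = -2.549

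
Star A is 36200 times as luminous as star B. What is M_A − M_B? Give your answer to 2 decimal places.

Pogson: ΔM = −2.5 log₁₀(ratio) = −2.5 log₁₀(36200) = −2.5 × 4.5587 = -11.397
Star A is brighter, so it has the smaller magnitude: the difference is negative.

M_A − M_B ≈ -11.40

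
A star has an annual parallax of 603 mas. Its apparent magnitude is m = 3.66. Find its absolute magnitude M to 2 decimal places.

p = 603 mas = 0.603″ → d = 1/p = 1.658 pc
5 log₁₀(d/10 pc) = 5 log₁₀(1.658) − 5 = -3.902
M = m − 5 log₁₀(d/10) = 3.66 + 3.902 = 7.562

M ≈ 7.56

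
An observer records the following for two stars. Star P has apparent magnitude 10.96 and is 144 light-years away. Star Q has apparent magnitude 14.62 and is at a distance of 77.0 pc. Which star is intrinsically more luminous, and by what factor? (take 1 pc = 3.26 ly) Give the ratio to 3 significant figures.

Star P is more luminous, by a factor of 9.58.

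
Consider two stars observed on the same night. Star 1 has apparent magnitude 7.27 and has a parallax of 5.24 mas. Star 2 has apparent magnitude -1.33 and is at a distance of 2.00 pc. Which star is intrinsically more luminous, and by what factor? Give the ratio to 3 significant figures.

Star 1: p = 5.24 mas = 5.24×10^-3″ → d = 1/p = 190.8 pc
Star 1: M = m − 5 log₁₀ d + 5 = 7.27 − 5·2.2807 + 5 = 0.867
Star 2: M = m − 5 log₁₀ d + 5 = -1.33 − 5·0.3010 + 5 = 2.165
ΔM = M_1 − M_2 = 0.867 − (2.165) = -1.298; smaller M is more luminous → Star 1.
L ratio = 10^(0.4 |ΔM|) = 10^0.519 = 3.306

Star 1 is more luminous, by a factor of 3.31.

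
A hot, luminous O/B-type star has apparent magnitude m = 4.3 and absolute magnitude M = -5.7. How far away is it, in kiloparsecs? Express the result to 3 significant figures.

Distance modulus: m − M = 4.3 − (-5.7) = 10.000
m − M = 5 log₁₀ d − 5
log₁₀ d = (m − M)/5 + 1 = 3.0000
d = 10^3.0000 = 1000 pc
= 1.000 kpc

d ≈ 1.00 kpc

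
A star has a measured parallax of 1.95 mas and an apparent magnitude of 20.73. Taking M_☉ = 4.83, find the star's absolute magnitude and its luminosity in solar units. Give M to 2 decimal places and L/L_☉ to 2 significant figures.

d = 1/p = 1000/1.95 mas = 512.8 pc
M = m − 5 log₁₀ d + 5 = 20.73 − 5·2.7100 + 5 = 12.180
M − M_☉ = 12.180 − 4.83 = 7.350
L/L_☉ = 10^(−0.4 × 7.350) = 1.148×10^-3

M ≈ 12.18; L/L_☉ ≈ 1.1×10^-3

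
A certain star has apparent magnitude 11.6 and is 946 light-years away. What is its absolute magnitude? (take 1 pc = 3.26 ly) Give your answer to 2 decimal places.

d = 946 ly / 3.26 = 290.2 pc
5 log₁₀(d/10 pc) = 5 log₁₀(290.2) − 5 = 7.313
M = m − 5 log₁₀(d/10) = 11.6 − 7.313 = 4.287

M ≈ 4.29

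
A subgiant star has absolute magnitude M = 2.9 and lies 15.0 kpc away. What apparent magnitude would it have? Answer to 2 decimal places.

m ≈ 18.78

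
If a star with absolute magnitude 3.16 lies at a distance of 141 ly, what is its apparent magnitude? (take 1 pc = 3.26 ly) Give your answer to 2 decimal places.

m ≈ 6.34

d = 141 ly / 3.26 = 43.25 pc
m = M + 5 log₁₀ d − 5 = 3.16 + 5·1.6360 − 5 = 6.340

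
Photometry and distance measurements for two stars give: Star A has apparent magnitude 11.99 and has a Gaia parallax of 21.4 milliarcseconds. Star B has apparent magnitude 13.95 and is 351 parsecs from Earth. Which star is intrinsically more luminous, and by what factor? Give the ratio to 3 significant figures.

Star A: p = 21.4 mas = 0.0214″ → d = 1/p = 46.73 pc
Star A: M = m − 5 log₁₀ d + 5 = 11.99 − 5·1.6696 + 5 = 8.642
Star B: M = m − 5 log₁₀ d + 5 = 13.95 − 5·2.5453 + 5 = 6.223
ΔM = M_A − M_B = 8.642 − (6.223) = 2.419; smaller M is more luminous → Star B.
L ratio = 10^(0.4 |ΔM|) = 10^0.967 = 9.278

Star B is more luminous, by a factor of 9.28.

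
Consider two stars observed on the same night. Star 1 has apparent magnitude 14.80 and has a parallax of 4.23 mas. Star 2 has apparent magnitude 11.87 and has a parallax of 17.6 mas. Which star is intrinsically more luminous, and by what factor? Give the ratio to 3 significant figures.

Star 1: p = 4.23 mas = 4.23×10^-3″ → d = 1/p = 236.4 pc
Star 1: M = m − 5 log₁₀ d + 5 = 14.80 − 5·2.3737 + 5 = 7.932
Star 2: p = 17.6 mas = 0.0176″ → d = 1/p = 56.82 pc
Star 2: M = m − 5 log₁₀ d + 5 = 11.87 − 5·1.7545 + 5 = 8.098
ΔM = M_1 − M_2 = 7.932 − (8.098) = -0.166; smaller M is more luminous → Star 1.
L ratio = 10^(0.4 |ΔM|) = 10^0.066 = 1.165

Star 1 is more luminous, by a factor of 1.17.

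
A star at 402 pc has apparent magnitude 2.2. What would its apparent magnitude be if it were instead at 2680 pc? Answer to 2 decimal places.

Flux ∝ 1/d², so Δm = 5 log₁₀(d₂/d₁) = 5 log₁₀(2680/402) = 4.120
m₂ = m₁ + Δm = 2.2 + (4.120) = 6.320

m ≈ 6.32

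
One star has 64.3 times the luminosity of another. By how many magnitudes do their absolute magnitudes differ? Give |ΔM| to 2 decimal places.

|ΔM| ≈ 4.52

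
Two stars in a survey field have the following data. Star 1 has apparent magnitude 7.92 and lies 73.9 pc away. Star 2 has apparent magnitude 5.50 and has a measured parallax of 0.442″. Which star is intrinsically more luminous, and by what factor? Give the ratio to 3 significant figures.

Star 1 is more luminous, by a factor of 115.

Star 1: M = m − 5 log₁₀ d + 5 = 7.92 − 5·1.8686 + 5 = 3.577
Star 2: d = 1/p = 1/0.442″ = 2.262 pc
Star 2: M = m − 5 log₁₀ d + 5 = 5.50 − 5·0.3546 + 5 = 8.727
ΔM = M_1 − M_2 = 3.577 − (8.727) = -5.150; smaller M is more luminous → Star 1.
L ratio = 10^(0.4 |ΔM|) = 10^2.060 = 114.9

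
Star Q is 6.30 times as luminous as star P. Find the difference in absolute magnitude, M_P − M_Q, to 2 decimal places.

M_P − M_Q ≈ 2.00

Pogson: ΔM = −2.5 log₁₀(ratio) = −2.5 log₁₀(6.30) = −2.5 × 0.7993 = -1.998
Star Q is brighter so has the smaller magnitude: M_P − M_Q is positive.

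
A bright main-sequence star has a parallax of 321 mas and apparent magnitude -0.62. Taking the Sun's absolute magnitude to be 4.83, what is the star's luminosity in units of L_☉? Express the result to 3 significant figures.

L/L_☉ ≈ 14.7

d = 1/p = 1000/321 mas = 3.115 pc
M = m − 5 log₁₀ d + 5 = -0.62 − 5·0.4935 + 5 = 1.913
M − M_☉ = 1.913 − 4.83 = -2.917
L/L_☉ = 10^(−0.4 × -2.917) = 14.69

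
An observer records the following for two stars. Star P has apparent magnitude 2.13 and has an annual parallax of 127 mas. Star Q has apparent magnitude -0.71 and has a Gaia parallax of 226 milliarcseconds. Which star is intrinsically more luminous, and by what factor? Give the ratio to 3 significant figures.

Star P: p = 127 mas = 0.127″ → d = 1/p = 7.874 pc
Star P: M = m − 5 log₁₀ d + 5 = 2.13 − 5·0.8962 + 5 = 2.649
Star Q: p = 226 mas = 0.226″ → d = 1/p = 4.425 pc
Star Q: M = m − 5 log₁₀ d + 5 = -0.71 − 5·0.6459 + 5 = 1.061
ΔM = M_P − M_Q = 2.649 − (1.061) = 1.588; smaller M is more luminous → Star Q.
L ratio = 10^(0.4 |ΔM|) = 10^0.635 = 4.319

Star Q is more luminous, by a factor of 4.32.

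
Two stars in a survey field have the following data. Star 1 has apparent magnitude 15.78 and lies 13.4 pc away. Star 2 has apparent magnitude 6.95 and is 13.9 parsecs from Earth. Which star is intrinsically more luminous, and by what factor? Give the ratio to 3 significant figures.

Star 2 is more luminous, by a factor of 3660.

Star 1: M = m − 5 log₁₀ d + 5 = 15.78 − 5·1.1271 + 5 = 15.144
Star 2: M = m − 5 log₁₀ d + 5 = 6.95 − 5·1.1430 + 5 = 6.235
ΔM = M_1 − M_2 = 15.144 − (6.235) = 8.910; smaller M is more luminous → Star 2.
L ratio = 10^(0.4 |ΔM|) = 10^3.564 = 3663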